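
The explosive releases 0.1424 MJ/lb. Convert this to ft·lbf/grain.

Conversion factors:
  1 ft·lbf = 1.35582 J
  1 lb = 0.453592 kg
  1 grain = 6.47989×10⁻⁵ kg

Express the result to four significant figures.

15.00 ft·lbf/grain

0.1424 MJ/lb × 1000000 J/MJ ÷ 0.453592 kg/lb = 313939 J/kg
313939 J/kg ÷ 1.35582 J/ft·lbf × 6.47989×10⁻⁵ kg/grain = 15.0041 ft·lbf/grain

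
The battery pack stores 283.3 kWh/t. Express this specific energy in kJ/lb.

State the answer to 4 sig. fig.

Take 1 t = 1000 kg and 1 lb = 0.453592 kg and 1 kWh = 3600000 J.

283.3 kWh/t × 3600000 J/kWh ÷ 1000 kg/t = 1.01988×10⁶ J/kg
1.01988×10⁶ J/kg ÷ 1000 J/kJ × 0.453592 kg/lb = 462.609 kJ/lb

462.6 kJ/lb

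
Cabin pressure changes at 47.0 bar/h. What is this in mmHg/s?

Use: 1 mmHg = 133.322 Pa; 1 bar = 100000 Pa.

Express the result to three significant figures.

47.0 bar/h × 100000 Pa/bar ÷ 3600 s/h = 1305.56 Pa/s
1305.56 Pa/s ÷ 133.322 Pa/mmHg = 9.79253 mmHg/s

9.79 mmHg/s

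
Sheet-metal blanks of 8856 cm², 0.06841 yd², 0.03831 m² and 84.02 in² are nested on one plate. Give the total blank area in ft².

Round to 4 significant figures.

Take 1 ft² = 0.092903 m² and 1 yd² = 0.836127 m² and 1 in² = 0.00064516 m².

8856 cm² × 0.0001 = 0.8856 m²
0.06841 yd² × 0.836127 = 0.0571994 m²
0.03831 m² (already m²)
84.02 in² × 0.00064516 = 0.0542063 m²
Combined: 0.8856 + 0.0571994 + 0.03831 + 0.0542063 = 1.03532 m²
In ft²: 1.03532 / 0.092903 = 11.1441 ft²

11.14 ft²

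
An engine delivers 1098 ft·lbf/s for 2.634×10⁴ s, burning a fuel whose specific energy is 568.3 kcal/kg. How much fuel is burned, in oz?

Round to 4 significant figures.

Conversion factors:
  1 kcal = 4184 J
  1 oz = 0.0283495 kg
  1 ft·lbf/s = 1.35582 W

1098 ft·lbf/s → 1488.69 W
E = P × t = 1488.69 × 26340 = 3.92121×10⁷ J
568.3 kcal/kg → 2.37777×10⁶ J/kg
m = E / e_s = 3.92121×10⁷ / 2.37777×10⁶ = 16.4911 kg
In oz: 16.4911 / 0.0283495 = 581.707 oz

581.7 oz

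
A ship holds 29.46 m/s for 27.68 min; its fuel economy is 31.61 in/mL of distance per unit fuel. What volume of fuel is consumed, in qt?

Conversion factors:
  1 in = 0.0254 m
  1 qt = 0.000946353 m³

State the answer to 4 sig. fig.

27.68 min → 1660.8 s
d = v × t = 29.46 × 1660.8 = 48927.2 m
31.61 in/mL → 802894 m/m³
V = d / (distance per unit fuel) = 48927.2 / 802894 = 0.0609386 m³
In qt: 0.0609386 / 0.000946353 = 64.3931 qt

64.39 qt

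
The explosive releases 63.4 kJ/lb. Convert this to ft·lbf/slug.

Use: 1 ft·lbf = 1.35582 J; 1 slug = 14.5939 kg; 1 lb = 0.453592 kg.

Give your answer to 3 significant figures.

63.4 kJ/lb × 1000 J/kJ ÷ 0.453592 kg/lb = 139773 J/kg
139773 J/kg ÷ 1.35582 J/ft·lbf × 14.5939 kg/slug = 1.5045×10⁶ ft·lbf/slug

1.50×10⁶ ft·lbf/slug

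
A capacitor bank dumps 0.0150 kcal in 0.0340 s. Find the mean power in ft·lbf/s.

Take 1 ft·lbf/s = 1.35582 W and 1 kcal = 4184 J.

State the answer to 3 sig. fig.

1360 ft·lbf/s

0.0150 kcal × 4184 = 62.76 J
P = E / t = 62.76 J / 0.034 s = 1845.88 W
1845.88 W ÷ (1.35582 W/ft·lbf/s) = 1361.45 ft·lbf/s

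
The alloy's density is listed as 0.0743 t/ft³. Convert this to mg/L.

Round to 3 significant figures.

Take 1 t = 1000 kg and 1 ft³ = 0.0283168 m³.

0.0743 t/ft³ × 1000 kg/t ÷ 0.0283168 m³/ft³ = 2623.88 kg/m³
2623.88 kg/m³ ÷ 10⁻⁶ kg/mg × 0.001 m³/L = 2.62388×10⁶ mg/L

2.62×10⁶ mg/L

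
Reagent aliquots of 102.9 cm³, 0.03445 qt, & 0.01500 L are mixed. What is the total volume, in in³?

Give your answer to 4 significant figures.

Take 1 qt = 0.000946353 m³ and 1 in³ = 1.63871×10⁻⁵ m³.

102.9 cm³ × 10⁻⁶ = 1.029×10⁻⁴ m³
0.03445 qt × 0.000946353 = 3.26019×10⁻⁵ m³
0.01500 L × 0.001 = 1.5×10⁻⁵ m³
Combined: 1.029×10⁻⁴ + 3.26019×10⁻⁵ + 1.5×10⁻⁵ = 1.50502×10⁻⁴ m³
In in³: 1.50502×10⁻⁴ / 1.63871×10⁻⁵ = 9.18418 in³

9.184 in³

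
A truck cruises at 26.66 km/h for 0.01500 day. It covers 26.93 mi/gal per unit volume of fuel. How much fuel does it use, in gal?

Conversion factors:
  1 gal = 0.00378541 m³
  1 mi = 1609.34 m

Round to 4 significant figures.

26.66 km/h → 7.40556 m/s
0.01500 day → 1296 s
d = v × t = 7.40556 × 1296 = 9597.61 m
26.93 mi/gal → 1.14491×10⁷ m/m³
V = d / (distance per unit fuel) = 9597.61 / 1.14491×10⁷ = 8.38285×10⁻⁴ m³
In gal: 8.38285×10⁻⁴ / 0.00378541 = 0.221452 gal

0.2215 gal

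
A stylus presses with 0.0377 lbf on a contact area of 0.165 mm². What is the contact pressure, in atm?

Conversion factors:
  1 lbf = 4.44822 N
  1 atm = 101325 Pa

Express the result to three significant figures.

0.0377 lbf × 4.44822 → 0.167698 N
0.165 mm² × 10⁻⁶ → 1.65×10⁻⁷ m²
P = F / A = 0.167698 N / 1.65×10⁻⁷ m² = 1.01635×10⁶ Pa
1.01635×10⁶ Pa ÷ (101325 Pa/atm) = 10.0306 atm

10.0 atm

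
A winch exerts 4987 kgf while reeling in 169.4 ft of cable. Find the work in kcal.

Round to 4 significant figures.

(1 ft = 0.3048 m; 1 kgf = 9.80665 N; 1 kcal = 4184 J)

603.5 kcal

4987 kgf × 9.80665 = 48905.8 N
169.4 ft × 0.3048 = 51.6331 m
W = F × d = 48905.8 N × 51.6331 m = 2.52516×10⁶ J
2.52516×10⁶ J ÷ (4184 J/kcal) = 603.528 kcal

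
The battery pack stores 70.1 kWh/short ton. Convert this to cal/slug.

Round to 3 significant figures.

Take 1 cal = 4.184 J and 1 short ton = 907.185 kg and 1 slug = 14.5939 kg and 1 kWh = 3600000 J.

70.1 kWh/short ton × 3600000 J/kWh ÷ 907.185 kg/short ton = 278179 J/kg
278179 J/kg ÷ 4.184 J/cal × 14.5939 kg/slug = 970296 cal/slug

9.70×10⁵ cal/slug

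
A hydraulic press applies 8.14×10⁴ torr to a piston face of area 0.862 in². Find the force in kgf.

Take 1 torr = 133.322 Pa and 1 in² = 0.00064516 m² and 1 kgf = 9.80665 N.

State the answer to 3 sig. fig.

8.14×10⁴ torr × 133.322 → 1.08524×10⁷ Pa
0.862 in² × 0.00064516 → 5.56128×10⁻⁴ m²
F = P × A = 1.08524×10⁷ Pa × 5.56128×10⁻⁴ m² = 6035.32 N
6035.32 N ÷ (9.80665 N/kgf) = 615.431 kgf

615 kgf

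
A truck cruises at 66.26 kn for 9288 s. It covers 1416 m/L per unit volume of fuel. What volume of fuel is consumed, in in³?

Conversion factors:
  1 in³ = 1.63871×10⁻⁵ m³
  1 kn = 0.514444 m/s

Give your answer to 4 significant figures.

66.26 kn → 34.0871 m/s
d = v × t = 34.0871 × 9288 = 316601 m
1416 m/L → 1.416×10⁶ m/m³
V = d / (distance per unit fuel) = 316601 / 1.416×10⁶ = 0.223588 m³
In in³: 0.223588 / 1.63871×10⁻⁵ = 13644.1 in³

1.364×10⁴ in³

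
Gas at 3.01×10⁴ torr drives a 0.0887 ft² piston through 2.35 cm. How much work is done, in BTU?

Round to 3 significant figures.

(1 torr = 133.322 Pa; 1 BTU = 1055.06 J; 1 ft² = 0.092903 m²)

3.01×10⁴ torr → 4.01299×10⁶ Pa
0.0887 ft² → 0.0082405 m²
F = P × A = 4.01299×10⁶ × 0.0082405 = 33069 N
2.35 cm → 0.0235 m
W = F × d = 33069 × 0.0235 = 777.122 J
In BTU: 777.122 / 1055.06 = 0.736567 BTU

0.737 BTU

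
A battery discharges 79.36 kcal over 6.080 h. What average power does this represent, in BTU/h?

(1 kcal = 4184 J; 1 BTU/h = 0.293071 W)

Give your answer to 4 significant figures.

79.36 kcal × 4184 = 332042 J
6.080 h × 3600 = 21888 s
P = E / t = 332042 J / 21888 s = 15.17 W
15.17 W ÷ (0.293071 W/BTU/h) = 51.7622 BTU/h

51.76 BTU/h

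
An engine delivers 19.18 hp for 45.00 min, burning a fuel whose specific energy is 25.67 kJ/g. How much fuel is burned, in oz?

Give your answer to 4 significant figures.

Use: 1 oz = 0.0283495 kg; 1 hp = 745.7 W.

53.06 oz

19.18 hp → 14302.5 W
45.00 min → 2700 s
E = P × t = 14302.5 × 2700 = 3.86168×10⁷ J
25.67 kJ/g → 2.567×10⁷ J/kg
m = E / e_s = 3.86168×10⁷ / 2.567×10⁷ = 1.50436 kg
In oz: 1.50436 / 0.0283495 = 53.0648 oz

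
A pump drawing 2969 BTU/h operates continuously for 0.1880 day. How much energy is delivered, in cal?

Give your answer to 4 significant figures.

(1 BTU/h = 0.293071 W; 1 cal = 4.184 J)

2969 BTU/h × 0.293071 = 870.128 W
0.1880 day × 86400 = 16243.2 s
E = P × t = 870.128 W × 16243.2 s = 1.41337×10⁷ J
1.41337×10⁷ J ÷ (4.184 J/cal) = 3.37804×10⁶ cal

3.378×10⁶ cal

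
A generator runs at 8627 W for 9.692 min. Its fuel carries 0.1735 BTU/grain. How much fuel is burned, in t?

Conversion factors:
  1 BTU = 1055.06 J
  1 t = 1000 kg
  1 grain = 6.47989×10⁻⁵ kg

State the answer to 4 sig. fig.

9.692 min → 581.52 s
E = P × t = 8627 × 581.52 = 5.01677×10⁶ J
0.1735 BTU/grain → 2.82494×10⁶ J/kg
m = E / e_s = 5.01677×10⁶ / 2.82494×10⁶ = 1.77589 kg
In t: 1.77589 / 1000 = 0.00177589 t

0.001776 t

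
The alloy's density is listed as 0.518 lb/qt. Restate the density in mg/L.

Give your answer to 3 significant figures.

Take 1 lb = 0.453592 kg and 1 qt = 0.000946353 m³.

0.518 lb/qt × 0.453592 kg/lb ÷ 0.000946353 m³/qt = 248.28 kg/m³
248.28 kg/m³ ÷ 10⁻⁶ kg/mg × 0.001 m³/L = 248280 mg/L

2.48×10⁵ mg/L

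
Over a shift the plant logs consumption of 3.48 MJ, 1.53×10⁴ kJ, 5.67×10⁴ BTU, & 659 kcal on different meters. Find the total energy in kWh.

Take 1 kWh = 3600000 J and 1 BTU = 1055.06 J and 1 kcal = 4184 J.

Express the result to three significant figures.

22.6 kWh

3.48 MJ × 1000000 → 3.48×10⁶ J
1.53×10⁴ kJ × 1000 → 1.53×10⁷ J
5.67×10⁴ BTU × 1055.06 → 5.98219×10⁷ J
659 kcal × 4184 → 2.75726×10⁶ J
Total: 3.48×10⁶ + 1.53×10⁷ + 5.98219×10⁷ + 2.75726×10⁶ = 8.13592×10⁷ J
In kWh: 8.13592×10⁷ / 3600000 = 22.5998 kWh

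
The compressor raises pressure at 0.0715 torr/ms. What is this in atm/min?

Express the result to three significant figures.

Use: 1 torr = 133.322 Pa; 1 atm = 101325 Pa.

0.0715 torr/ms × 133.322 Pa/torr ÷ 0.001 s/ms = 9532.52 Pa/s
9532.52 Pa/s ÷ 101325 Pa/atm × 60 s/min = 5.64472 atm/min

5.64 atm/min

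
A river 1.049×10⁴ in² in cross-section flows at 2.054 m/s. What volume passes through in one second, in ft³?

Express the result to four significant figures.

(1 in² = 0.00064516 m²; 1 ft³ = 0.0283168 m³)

490.9 ft³

1.049×10⁴ in² × 0.00064516 → 6.76773 m²
V = v × A × t = 2.054 m/s × 6.76773 m² × 1 s = 13.9009 m³
13.9009 m³ ÷ (0.0283168 m³/ft³) = 490.906 ft³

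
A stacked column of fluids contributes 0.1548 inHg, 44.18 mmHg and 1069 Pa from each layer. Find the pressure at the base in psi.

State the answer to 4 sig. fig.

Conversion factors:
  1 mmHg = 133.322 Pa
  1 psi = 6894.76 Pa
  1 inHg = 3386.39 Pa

1.085 psi

0.1548 inHg × 3386.39 → 524.213 Pa
44.18 mmHg × 133.322 → 5890.17 Pa
1069 Pa (already Pa)
Total: 524.213 + 5890.17 + 1069 = 7483.38 Pa
In psi: 7483.38 / 6894.76 = 1.08537 psi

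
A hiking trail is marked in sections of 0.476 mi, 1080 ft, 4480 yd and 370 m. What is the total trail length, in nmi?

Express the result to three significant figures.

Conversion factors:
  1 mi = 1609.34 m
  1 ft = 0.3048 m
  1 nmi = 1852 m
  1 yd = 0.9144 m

0.476 mi × 1609.34 = 766.046 m
1080 ft × 0.3048 = 329.184 m
4480 yd × 0.9144 = 4096.51 m
370 m (already m)
Sum: 766.046 + 329.184 + 4096.51 + 370 = 5561.74 m
In nmi: 5561.74 / 1852 = 3.0031 nmi

3.00 nmi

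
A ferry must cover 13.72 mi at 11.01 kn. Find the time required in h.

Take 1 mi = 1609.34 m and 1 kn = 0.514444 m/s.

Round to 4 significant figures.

1.083 h

13.72 mi × 1609.34 = 22080.1 m
11.01 kn × 0.514444 = 5.66403 m/s
t = d / v = 22080.1 m / 5.66403 m/s = 3898.3 s
3898.3 s ÷ (3600 s/h) = 1.08286 h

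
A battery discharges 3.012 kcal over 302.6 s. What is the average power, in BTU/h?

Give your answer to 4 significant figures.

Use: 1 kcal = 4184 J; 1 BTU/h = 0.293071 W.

142.1 BTU/h

3.012 kcal × 4184 = 12602.2 J
P = E / t = 12602.2 J / 302.6 s = 41.6464 W
41.6464 W ÷ (0.293071 W/BTU/h) = 142.103 BTU/h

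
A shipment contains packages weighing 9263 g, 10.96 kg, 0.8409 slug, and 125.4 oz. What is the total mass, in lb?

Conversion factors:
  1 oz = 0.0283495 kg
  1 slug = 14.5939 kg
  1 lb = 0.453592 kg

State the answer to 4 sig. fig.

9263 g × 0.001 → 9.263 kg
10.96 kg (already kg)
0.8409 slug × 14.5939 → 12.272 kg
125.4 oz × 0.0283495 → 3.55503 kg
Total: 9.263 + 10.96 + 12.272 + 3.55503 = 36.05 kg
In lb: 36.05 / 0.453592 = 79.4767 lb

79.48 lb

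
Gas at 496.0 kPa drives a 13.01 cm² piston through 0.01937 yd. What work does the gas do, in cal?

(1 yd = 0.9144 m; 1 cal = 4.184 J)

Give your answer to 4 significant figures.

496.0 kPa → 496000 Pa
13.01 cm² → 0.001301 m²
F = P × A = 496000 × 0.001301 = 645.296 N
0.01937 yd → 0.0177119 m
W = F × d = 645.296 × 0.0177119 = 11.4294 J
In cal: 11.4294 / 4.184 = 2.73169 cal

2.732 cal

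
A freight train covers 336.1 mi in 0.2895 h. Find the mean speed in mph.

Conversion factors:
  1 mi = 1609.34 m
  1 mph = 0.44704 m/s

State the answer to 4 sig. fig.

336.1 mi × 1609.34 → 540899 m
0.2895 h × 3600 → 1042.2 s
v = d / t = 540899 m / 1042.2 s = 518.997 m/s
518.997 m/s ÷ (0.44704 m/s/mph) = 1160.96 mph

1161 mph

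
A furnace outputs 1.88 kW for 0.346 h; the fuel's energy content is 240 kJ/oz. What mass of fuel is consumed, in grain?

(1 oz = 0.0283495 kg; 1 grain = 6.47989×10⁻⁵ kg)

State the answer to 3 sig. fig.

4270 grain

1.88 kW → 1880 W
0.346 h → 1245.6 s
E = P × t = 1880 × 1245.6 = 2.34173×10⁶ J
240 kJ/oz → 8.46576×10⁶ J/kg
m = E / e_s = 2.34173×10⁶ / 8.46576×10⁶ = 0.276612 kg
In grain: 0.276612 / 6.47989×10⁻⁵ = 4268.78 grain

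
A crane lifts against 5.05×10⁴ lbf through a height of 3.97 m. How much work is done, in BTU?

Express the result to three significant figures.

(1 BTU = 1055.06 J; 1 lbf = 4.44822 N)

845 BTU

5.05×10⁴ lbf × 4.44822 → 224635 N
W = F × d = 224635 N × 3.97 m = 891801 J
891801 J ÷ (1055.06 J/BTU) = 845.261 BTU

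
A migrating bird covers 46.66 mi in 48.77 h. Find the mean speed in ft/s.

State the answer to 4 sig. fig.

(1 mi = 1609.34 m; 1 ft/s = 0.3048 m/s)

46.66 mi × 1609.34 = 75091.8 m
48.77 h × 3600 = 175572 s
v = d / t = 75091.8 m / 175572 s = 0.427698 m/s
0.427698 m/s ÷ (0.3048 m/s/ft/s) = 1.40321 ft/s

1.403 ft/s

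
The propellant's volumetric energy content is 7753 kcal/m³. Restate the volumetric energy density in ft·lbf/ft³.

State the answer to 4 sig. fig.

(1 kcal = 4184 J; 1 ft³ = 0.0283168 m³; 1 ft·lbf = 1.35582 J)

6.775×10⁵ ft·lbf/ft³

7753 kcal/m³ × 4184 J/kcal = 3.24386×10⁷ J/m³
3.24386×10⁷ J/m³ ÷ 1.35582 J/ft·lbf × 0.0283168 m³/ft³ = 677492 ft·lbf/ft³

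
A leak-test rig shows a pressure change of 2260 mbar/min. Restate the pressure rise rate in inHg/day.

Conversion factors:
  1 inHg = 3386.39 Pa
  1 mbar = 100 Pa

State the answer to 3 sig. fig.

9.61×10⁴ inHg/day

2260 mbar/min × 100 Pa/mbar ÷ 60 s/min = 3766.67 Pa/s
3766.67 Pa/s ÷ 3386.39 Pa/inHg × 86400 s/day = 96102.4 inHg/day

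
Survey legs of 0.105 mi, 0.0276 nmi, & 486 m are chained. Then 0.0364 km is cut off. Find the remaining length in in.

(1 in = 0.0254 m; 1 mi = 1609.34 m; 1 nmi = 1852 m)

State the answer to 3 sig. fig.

2.64×10⁴ in

0.105 mi × 1609.34 = 168.981 m
0.0276 nmi × 1852 = 51.1152 m
486 m (already m)
0.0364 km × 1000 = 36.4 m
Result: 168.981 + 51.1152 + 486 − 36.4 = 669.696 m
In in: 669.696 / 0.0254 = 26366 in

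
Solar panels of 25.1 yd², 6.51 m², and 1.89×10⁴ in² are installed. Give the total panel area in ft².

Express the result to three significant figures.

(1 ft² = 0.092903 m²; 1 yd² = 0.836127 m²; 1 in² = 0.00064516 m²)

427 ft²

25.1 yd² × 0.836127 → 20.9868 m²
6.51 m² (already m²)
1.89×10⁴ in² × 0.00064516 → 12.1935 m²
Sum: 20.9868 + 6.51 + 12.1935 = 39.6903 m²
In ft²: 39.6903 / 0.092903 = 427.223 ft²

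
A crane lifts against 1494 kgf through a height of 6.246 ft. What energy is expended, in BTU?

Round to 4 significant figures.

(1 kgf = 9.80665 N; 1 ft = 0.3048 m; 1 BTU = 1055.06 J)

26.44 BTU

1494 kgf × 9.80665 → 14651.1 N
6.246 ft × 0.3048 → 1.90378 m
W = F × d = 14651.1 N × 1.90378 m = 27892.5 J
27892.5 J ÷ (1055.06 J/BTU) = 26.4369 BTU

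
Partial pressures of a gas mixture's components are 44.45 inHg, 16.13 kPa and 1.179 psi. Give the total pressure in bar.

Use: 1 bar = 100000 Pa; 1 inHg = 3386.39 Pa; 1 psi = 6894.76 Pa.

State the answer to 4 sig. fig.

1.748 bar

44.45 inHg × 3386.39 → 150525 Pa
16.13 kPa × 1000 → 16130 Pa
1.179 psi × 6894.76 → 8128.92 Pa
Sum: 150525 + 16130 + 8128.92 = 174784 Pa
In bar: 174784 / 100000 = 1.74784 bar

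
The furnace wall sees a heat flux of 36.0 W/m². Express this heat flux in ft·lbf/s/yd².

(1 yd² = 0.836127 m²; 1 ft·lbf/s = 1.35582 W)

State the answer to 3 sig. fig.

22.2 ft·lbf/s/yd²

36.0 W/m² is already 36 W/m²
36 W/m² ÷ 1.35582 W/ft·lbf/s × 0.836127 m²/yd² = 22.201 ft·lbf/s/yd²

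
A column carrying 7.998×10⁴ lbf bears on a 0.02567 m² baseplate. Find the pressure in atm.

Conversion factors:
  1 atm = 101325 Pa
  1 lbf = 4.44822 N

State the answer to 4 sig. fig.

136.8 atm

7.998×10⁴ lbf × 4.44822 → 355769 N
P = F / A = 355769 N / 0.02567 m² = 1.38593×10⁷ Pa
1.38593×10⁷ Pa ÷ (101325 Pa/atm) = 136.781 atm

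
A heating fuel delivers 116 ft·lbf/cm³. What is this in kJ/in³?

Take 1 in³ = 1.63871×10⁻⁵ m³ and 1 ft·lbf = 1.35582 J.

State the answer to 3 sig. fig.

116 ft·lbf/cm³ × 1.35582 J/ft·lbf ÷ 10⁻⁶ m³/cm³ = 1.57275×10⁸ J/m³
1.57275×10⁸ J/m³ ÷ 1000 J/kJ × 1.63871×10⁻⁵ m³/in³ = 2.57728 kJ/in³

2.58 kJ/in³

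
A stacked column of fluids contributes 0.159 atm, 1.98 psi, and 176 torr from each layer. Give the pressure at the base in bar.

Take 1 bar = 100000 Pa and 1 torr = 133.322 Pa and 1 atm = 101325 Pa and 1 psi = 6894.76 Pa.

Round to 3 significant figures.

0.159 atm × 101325 = 16110.7 Pa
1.98 psi × 6894.76 = 13651.6 Pa
176 torr × 133.322 = 23464.7 Pa
Sum: 16110.7 + 13651.6 + 23464.7 = 53227 Pa
In bar: 53227 / 100000 = 0.53227 bar

0.532 bar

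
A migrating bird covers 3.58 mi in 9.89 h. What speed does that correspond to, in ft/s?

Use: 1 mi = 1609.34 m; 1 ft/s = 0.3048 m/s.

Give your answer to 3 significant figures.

3.58 mi × 1609.34 = 5761.44 m
9.89 h × 3600 = 35604 s
v = d / t = 5761.44 m / 35604 s = 0.16182 m/s
0.16182 m/s ÷ (0.3048 m/s/ft/s) = 0.530906 ft/s

0.531 ft/s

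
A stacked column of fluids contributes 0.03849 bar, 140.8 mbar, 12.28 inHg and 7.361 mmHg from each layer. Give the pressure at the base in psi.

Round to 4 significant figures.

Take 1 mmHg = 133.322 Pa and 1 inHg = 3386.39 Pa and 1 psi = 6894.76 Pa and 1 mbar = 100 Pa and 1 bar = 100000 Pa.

8.774 psi

0.03849 bar × 100000 → 3849 Pa
140.8 mbar × 100 → 14080 Pa
12.28 inHg × 3386.39 → 41584.9 Pa
7.361 mmHg × 133.322 → 981.383 Pa
Combined: 3849 + 14080 + 41584.9 + 981.383 = 60495.3 Pa
In psi: 60495.3 / 6894.76 = 8.7741 psi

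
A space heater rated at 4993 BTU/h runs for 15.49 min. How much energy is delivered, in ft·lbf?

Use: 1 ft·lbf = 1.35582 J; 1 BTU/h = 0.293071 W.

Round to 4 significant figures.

4993 BTU/h × 0.293071 → 1463.3 W
15.49 min × 60 → 929.4 s
E = P × t = 1463.3 W × 929.4 s = 1.35999×10⁶ J
1.35999×10⁶ J ÷ (1.35582 J/ft·lbf) = 1.00308×10⁶ ft·lbf

1.003×10⁶ ft·lbf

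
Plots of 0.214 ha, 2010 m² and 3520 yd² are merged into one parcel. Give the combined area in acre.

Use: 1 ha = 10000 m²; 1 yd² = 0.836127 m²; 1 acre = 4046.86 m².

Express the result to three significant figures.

1.75 acre

0.214 ha × 10000 = 2140 m²
2010 m² (already m²)
3520 yd² × 0.836127 = 2943.17 m²
Combined: 2140 + 2010 + 2943.17 = 7093.17 m²
In acre: 7093.17 / 4046.86 = 1.75276 acre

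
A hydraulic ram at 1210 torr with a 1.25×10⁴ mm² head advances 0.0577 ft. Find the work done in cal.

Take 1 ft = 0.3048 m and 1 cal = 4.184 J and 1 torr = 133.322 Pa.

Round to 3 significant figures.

8.48 cal

1210 torr → 161320 Pa
1.25×10⁴ mm² → 0.0125 m²
F = P × A = 161320 × 0.0125 = 2016.5 N
0.0577 ft → 0.017587 m
W = F × d = 2016.5 × 0.017587 = 35.4642 J
In cal: 35.4642 / 4.184 = 8.47615 cal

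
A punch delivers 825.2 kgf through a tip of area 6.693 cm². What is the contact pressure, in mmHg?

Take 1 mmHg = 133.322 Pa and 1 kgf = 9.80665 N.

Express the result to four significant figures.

825.2 kgf × 9.80665 → 8092.45 N
6.693 cm² × 0.0001 → 6.693×10⁻⁴ m²
P = F / A = 8092.45 N / 6.693×10⁻⁴ m² = 1.20909×10⁷ Pa
1.20909×10⁷ Pa ÷ (133.322 Pa/mmHg) = 90689.5 mmHg

9.069×10⁴ mmHg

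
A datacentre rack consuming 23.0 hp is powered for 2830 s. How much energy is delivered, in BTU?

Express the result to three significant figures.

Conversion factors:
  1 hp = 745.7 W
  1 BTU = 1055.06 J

4.60×10⁴ BTU

23.0 hp × 745.7 = 17151.1 W
E = P × t = 17151.1 W × 2830 s = 4.85376×10⁷ J
4.85376×10⁷ J ÷ (1055.06 J/BTU) = 46004.6 BTU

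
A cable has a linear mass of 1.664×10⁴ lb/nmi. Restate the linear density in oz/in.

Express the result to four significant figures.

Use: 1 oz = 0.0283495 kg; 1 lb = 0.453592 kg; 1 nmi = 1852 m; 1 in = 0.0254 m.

1.664×10⁴ lb/nmi × 0.453592 kg/lb ÷ 1852 m/nmi = 4.07547 kg/m
4.07547 kg/m ÷ 0.0283495 kg/oz × 0.0254 m/in = 3.65146 oz/in

3.651 oz/in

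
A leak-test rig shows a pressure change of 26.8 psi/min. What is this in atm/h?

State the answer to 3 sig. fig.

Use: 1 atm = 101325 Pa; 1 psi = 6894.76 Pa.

109 atm/h

26.8 psi/min × 6894.76 Pa/psi ÷ 60 s/min = 3079.66 Pa/s
3079.66 Pa/s ÷ 101325 Pa/atm × 3600 s/h = 109.418 atm/h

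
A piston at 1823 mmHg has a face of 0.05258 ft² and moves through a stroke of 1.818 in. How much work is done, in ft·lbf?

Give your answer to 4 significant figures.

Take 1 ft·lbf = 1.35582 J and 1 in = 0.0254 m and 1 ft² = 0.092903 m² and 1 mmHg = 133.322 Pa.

40.44 ft·lbf

1823 mmHg → 243046 Pa
0.05258 ft² → 0.00488484 m²
F = P × A = 243046 × 0.00488484 = 1187.24 N
1.818 in → 0.0461772 m
W = F × d = 1187.24 × 0.0461772 = 54.8234 J
In ft·lbf: 54.8234 / 1.35582 = 40.4356 ft·lbf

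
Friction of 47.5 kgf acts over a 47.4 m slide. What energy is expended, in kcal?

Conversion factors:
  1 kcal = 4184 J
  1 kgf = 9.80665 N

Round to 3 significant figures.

5.28 kcal

47.5 kgf × 9.80665 = 465.816 N
W = F × d = 465.816 N × 47.4 m = 22079.7 J
22079.7 J ÷ (4184 J/kcal) = 5.27717 kcal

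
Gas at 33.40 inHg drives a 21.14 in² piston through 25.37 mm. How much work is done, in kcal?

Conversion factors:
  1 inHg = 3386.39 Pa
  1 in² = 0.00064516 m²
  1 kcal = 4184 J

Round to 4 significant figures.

0.009354 kcal

33.40 inHg → 113105 Pa
21.14 in² → 0.0136387 m²
F = P × A = 113105 × 0.0136387 = 1542.61 N
25.37 mm → 0.02537 m
W = F × d = 1542.61 × 0.02537 = 39.136 J
In kcal: 39.136 / 4184 = 0.00935373 kcal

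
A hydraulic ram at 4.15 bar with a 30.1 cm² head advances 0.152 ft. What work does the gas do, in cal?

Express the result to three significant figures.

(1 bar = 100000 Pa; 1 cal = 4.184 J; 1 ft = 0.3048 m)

4.15 bar → 415000 Pa
30.1 cm² → 0.00301 m²
F = P × A = 415000 × 0.00301 = 1249.15 N
0.152 ft → 0.0463296 m
W = F × d = 1249.15 × 0.0463296 = 57.8726 J
In cal: 57.8726 / 4.184 = 13.8319 cal

13.8 cal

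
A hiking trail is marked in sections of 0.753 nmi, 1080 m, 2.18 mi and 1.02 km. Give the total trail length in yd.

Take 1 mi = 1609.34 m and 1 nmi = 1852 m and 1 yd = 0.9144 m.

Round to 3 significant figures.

7660 yd

0.753 nmi × 1852 → 1394.56 m
1080 m (already m)
2.18 mi × 1609.34 → 3508.36 m
1.02 km × 1000 → 1020 m
Total: 1394.56 + 1080 + 3508.36 + 1020 = 7002.92 m
In yd: 7002.92 / 0.9144 = 7658.49 yd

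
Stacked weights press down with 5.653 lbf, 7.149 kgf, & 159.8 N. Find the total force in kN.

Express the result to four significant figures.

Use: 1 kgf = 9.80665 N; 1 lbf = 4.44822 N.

0.2551 kN

5.653 lbf × 4.44822 = 25.1458 N
7.149 kgf × 9.80665 = 70.1077 N
159.8 N (already N)
Total: 25.1458 + 70.1077 + 159.8 = 255.054 N
In kN: 255.054 / 1000 = 0.255054 kN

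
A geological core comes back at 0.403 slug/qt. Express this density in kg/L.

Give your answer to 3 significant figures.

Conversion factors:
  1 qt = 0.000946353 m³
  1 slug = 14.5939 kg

0.403 slug/qt × 14.5939 kg/slug ÷ 0.000946353 m³/qt = 6214.74 kg/m³
6214.74 kg/m³ × 0.001 m³/L = 6.21474 kg/L

6.21 kg/L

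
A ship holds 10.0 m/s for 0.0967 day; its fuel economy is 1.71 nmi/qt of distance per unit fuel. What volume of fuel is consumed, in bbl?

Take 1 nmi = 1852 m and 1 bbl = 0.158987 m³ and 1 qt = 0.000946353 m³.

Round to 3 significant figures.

0.157 bbl

0.0967 day → 8354.88 s
d = v × t = 10 × 8354.88 = 83548.8 m
1.71 nmi/qt → 3.34645×10⁶ m/m³
V = d / (distance per unit fuel) = 83548.8 / 3.34645×10⁶ = 0.0249664 m³
In bbl: 0.0249664 / 0.158987 = 0.157034 bbl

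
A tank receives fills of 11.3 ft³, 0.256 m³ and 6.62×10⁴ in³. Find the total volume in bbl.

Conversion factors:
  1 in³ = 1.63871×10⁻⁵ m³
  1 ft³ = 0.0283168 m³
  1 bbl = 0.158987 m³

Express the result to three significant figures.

10.4 bbl

11.3 ft³ × 0.0283168 → 0.31998 m³
0.256 m³ (already m³)
6.62×10⁴ in³ × 1.63871×10⁻⁵ → 1.08483 m³
Combined: 0.31998 + 0.256 + 1.08483 = 1.66081 m³
In bbl: 1.66081 / 0.158987 = 10.4462 bbl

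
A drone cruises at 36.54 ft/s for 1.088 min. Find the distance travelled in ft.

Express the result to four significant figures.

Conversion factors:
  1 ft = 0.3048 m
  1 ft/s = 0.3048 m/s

2385 ft

36.54 ft/s × 0.3048 = 11.1374 m/s
1.088 min × 60 = 65.28 s
d = v × t = 11.1374 m/s × 65.28 s = 727.049 m
727.049 m ÷ (0.3048 m/ft) = 2385.33 ft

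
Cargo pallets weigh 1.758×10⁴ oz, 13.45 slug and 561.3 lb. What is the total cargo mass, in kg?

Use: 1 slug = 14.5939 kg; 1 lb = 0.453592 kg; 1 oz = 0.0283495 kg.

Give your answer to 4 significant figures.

949.3 kg

1.758×10⁴ oz × 0.0283495 = 498.384 kg
13.45 slug × 14.5939 = 196.288 kg
561.3 lb × 0.453592 = 254.601 kg
Total: 498.384 + 196.288 + 254.601 = 949.273 kg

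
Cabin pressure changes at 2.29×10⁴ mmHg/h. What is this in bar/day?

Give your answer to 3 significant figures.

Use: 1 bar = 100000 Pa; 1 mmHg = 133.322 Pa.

733 bar/day

2.29×10⁴ mmHg/h × 133.322 Pa/mmHg ÷ 3600 s/h = 848.076 Pa/s
848.076 Pa/s ÷ 100000 Pa/bar × 86400 s/day = 732.738 bar/day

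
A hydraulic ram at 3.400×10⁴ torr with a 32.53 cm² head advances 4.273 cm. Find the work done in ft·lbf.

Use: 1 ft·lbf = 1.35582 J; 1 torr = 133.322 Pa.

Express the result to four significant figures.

464.7 ft·lbf

3.400×10⁴ torr → 4.53295×10⁶ Pa
32.53 cm² → 0.003253 m²
F = P × A = 4.53295×10⁶ × 0.003253 = 14745.7 N
4.273 cm → 0.04273 m
W = F × d = 14745.7 × 0.04273 = 630.084 J
In ft·lbf: 630.084 / 1.35582 = 464.725 ft·lbf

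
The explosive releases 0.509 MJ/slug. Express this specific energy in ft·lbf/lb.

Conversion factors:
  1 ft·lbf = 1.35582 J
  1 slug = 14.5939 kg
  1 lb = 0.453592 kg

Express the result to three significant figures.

1.17×10⁴ ft·lbf/lb

0.509 MJ/slug × 1000000 J/MJ ÷ 14.5939 kg/slug = 34877.6 J/kg
34877.6 J/kg ÷ 1.35582 J/ft·lbf × 0.453592 kg/lb = 11668.4 ft·lbf/lb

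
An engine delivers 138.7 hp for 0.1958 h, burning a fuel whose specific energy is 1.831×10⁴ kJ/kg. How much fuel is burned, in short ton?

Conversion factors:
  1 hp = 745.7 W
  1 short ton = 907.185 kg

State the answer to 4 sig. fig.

138.7 hp → 103429 W
0.1958 h → 704.88 s
E = P × t = 103429 × 704.88 = 7.2905×10⁷ J
1.831×10⁴ kJ/kg → 1.831×10⁷ J/kg
m = E / e_s = 7.2905×10⁷ / 1.831×10⁷ = 3.9817 kg
In short ton: 3.9817 / 907.185 = 0.00438907 short ton

0.004389 short ton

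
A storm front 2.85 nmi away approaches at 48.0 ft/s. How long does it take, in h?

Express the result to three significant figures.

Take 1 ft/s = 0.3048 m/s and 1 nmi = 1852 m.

2.85 nmi × 1852 → 5278.2 m
48.0 ft/s × 0.3048 → 14.6304 m/s
t = d / v = 5278.2 m / 14.6304 m/s = 360.769 s
360.769 s ÷ (3600 s/h) = 0.100214 h

0.100 h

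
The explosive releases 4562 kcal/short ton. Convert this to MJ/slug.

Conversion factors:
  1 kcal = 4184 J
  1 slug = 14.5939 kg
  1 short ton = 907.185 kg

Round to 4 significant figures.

0.3071 MJ/slug

4562 kcal/short ton × 4184 J/kcal ÷ 907.185 kg/short ton = 21040.3 J/kg
21040.3 J/kg ÷ 1000000 J/MJ × 14.5939 kg/slug = 0.30706 MJ/slug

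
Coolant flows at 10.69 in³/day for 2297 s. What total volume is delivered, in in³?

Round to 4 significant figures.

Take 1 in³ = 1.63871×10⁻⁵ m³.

0.2842 in³

10.69 in³/day → 2.02752×10⁻⁹ m³/s
V = Q × t = 2.02752×10⁻⁹ × 2297 = 4.65721×10⁻⁶ m³
In in³: 4.65721×10⁻⁶ / 1.63871×10⁻⁵ = 0.2842 in³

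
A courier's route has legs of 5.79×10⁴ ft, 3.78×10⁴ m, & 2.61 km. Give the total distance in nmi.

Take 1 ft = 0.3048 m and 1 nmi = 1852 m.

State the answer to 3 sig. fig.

31.3 nmi

5.79×10⁴ ft × 0.3048 → 17647.9 m
3.78×10⁴ m (already m)
2.61 km × 1000 → 2610 m
Sum: 17647.9 + 37800 + 2610 = 58057.9 m
In nmi: 58057.9 / 1852 = 31.3488 nmi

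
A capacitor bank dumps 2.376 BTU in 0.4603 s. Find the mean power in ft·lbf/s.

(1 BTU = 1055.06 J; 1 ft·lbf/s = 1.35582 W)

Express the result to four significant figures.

4017 ft·lbf/s

2.376 BTU × 1055.06 → 2506.82 J
P = E / t = 2506.82 J / 0.4603 s = 5446.06 W
5446.06 W ÷ (1.35582 W/ft·lbf/s) = 4016.8 ft·lbf/s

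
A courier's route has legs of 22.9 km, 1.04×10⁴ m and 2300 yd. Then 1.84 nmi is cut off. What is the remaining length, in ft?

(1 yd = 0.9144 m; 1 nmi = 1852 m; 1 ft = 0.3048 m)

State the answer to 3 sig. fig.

1.05×10⁵ ft

22.9 km × 1000 = 22900 m
1.04×10⁴ m (already m)
2300 yd × 0.9144 = 2103.12 m
1.84 nmi × 1852 = 3407.68 m
Result: 22900 + 10400 + 2103.12 − 3407.68 = 31995.4 m
In ft: 31995.4 / 0.3048 = 104972 ft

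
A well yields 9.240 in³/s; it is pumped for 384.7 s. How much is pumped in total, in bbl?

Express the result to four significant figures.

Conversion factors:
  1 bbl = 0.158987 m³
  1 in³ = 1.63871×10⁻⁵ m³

9.240 in³/s → 1.51417×10⁻⁴ m³/s
V = Q × t = 1.51417×10⁻⁴ × 384.7 = 0.0582501 m³
In bbl: 0.0582501 / 0.158987 = 0.366383 bbl

0.3664 bbl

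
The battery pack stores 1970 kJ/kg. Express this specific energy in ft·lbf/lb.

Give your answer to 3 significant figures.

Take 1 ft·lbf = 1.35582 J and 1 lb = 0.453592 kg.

1970 kJ/kg × 1000 J/kJ = 1.97×10⁶ J/kg
1.97×10⁶ J/kg ÷ 1.35582 J/ft·lbf × 0.453592 kg/lb = 659067 ft·lbf/lb

6.59×10⁵ ft·lbf/lb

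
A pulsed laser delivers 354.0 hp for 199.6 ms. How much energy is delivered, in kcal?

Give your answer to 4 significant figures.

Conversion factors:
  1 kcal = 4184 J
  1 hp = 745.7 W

354.0 hp × 745.7 = 263978 W
199.6 ms × 0.001 = 0.1996 s
E = P × t = 263978 W × 0.1996 s = 52690 J
52690 J ÷ (4184 J/kcal) = 12.5932 kcal

12.59 kcal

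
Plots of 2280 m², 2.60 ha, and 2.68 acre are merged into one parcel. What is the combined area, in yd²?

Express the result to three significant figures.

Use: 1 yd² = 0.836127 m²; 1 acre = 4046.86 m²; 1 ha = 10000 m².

4.68×10⁴ yd²

2280 m² (already m²)
2.60 ha × 10000 → 26000 m²
2.68 acre × 4046.86 → 10845.6 m²
Combined: 2280 + 26000 + 10845.6 = 39125.6 m²
In yd²: 39125.6 / 0.836127 = 46793.8 yd²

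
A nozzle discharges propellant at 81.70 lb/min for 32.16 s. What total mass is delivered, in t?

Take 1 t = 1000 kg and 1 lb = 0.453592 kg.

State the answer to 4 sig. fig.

0.01986 t

81.70 lb/min → 0.617641 kg/s
m = ṁ × t = 0.617641 × 32.16 = 19.8633 kg
In t: 19.8633 / 1000 = 0.0198633 t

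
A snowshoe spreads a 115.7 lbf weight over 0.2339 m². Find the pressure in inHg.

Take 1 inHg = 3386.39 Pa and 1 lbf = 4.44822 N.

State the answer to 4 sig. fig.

0.6498 inHg

115.7 lbf × 4.44822 → 514.659 N
P = F / A = 514.659 N / 0.2339 m² = 2200.34 Pa
2200.34 Pa ÷ (3386.39 Pa/inHg) = 0.64976 inHg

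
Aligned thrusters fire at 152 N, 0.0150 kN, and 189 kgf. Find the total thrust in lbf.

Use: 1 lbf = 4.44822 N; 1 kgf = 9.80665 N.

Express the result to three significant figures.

152 N (already N)
0.0150 kN × 1000 = 15 N
189 kgf × 9.80665 = 1853.46 N
Combined: 152 + 15 + 1853.46 = 2020.46 N
In lbf: 2020.46 / 4.44822 = 454.218 lbf

454 lbf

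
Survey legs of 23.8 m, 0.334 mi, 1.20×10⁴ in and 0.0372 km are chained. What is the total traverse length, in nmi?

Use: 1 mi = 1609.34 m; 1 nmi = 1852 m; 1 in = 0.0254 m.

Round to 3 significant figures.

23.8 m (already m)
0.334 mi × 1609.34 = 537.52 m
1.20×10⁴ in × 0.0254 = 304.8 m
0.0372 km × 1000 = 37.2 m
Combined: 23.8 + 537.52 + 304.8 + 37.2 = 903.32 m
In nmi: 903.32 / 1852 = 0.487754 nmi

0.488 nmi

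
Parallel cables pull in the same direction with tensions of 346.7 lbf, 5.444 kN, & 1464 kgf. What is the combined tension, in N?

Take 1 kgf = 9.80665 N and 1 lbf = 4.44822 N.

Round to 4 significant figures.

346.7 lbf × 4.44822 = 1542.2 N
5.444 kN × 1000 = 5444 N
1464 kgf × 9.80665 = 14356.9 N
Total: 1542.2 + 5444 + 14356.9 = 21343.1 N

2.134×10⁴ N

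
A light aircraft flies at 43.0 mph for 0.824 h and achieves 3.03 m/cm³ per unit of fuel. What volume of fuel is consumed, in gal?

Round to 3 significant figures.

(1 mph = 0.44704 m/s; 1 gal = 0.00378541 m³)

4.97 gal

43.0 mph → 19.2227 m/s
0.824 h → 2966.4 s
d = v × t = 19.2227 × 2966.4 = 57022.2 m
3.03 m/cm³ → 3.03×10⁶ m/m³
V = d / (distance per unit fuel) = 57022.2 / 3.03×10⁶ = 0.0188192 m³
In gal: 0.0188192 / 0.00378541 = 4.97151 gal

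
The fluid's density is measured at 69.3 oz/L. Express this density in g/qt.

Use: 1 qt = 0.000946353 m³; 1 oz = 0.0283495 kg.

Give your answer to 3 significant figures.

69.3 oz/L × 0.0283495 kg/oz ÷ 0.001 m³/L = 1964.62 kg/m³
1964.62 kg/m³ ÷ 0.001 kg/g × 0.000946353 m³/qt = 1859.22 g/qt

1860 g/qt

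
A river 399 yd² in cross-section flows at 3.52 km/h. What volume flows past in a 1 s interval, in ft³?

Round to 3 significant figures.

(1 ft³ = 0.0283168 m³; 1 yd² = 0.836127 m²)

1.15×10⁴ ft³

3.52 km/h × (1/3.6) → 0.977778 m/s
399 yd² × 0.836127 → 333.615 m²
V = v × A × t = 0.977778 m/s × 333.615 m² × 1 s = 326.201 m³
326.201 m³ ÷ (0.0283168 m³/ft³) = 11519.7 ft³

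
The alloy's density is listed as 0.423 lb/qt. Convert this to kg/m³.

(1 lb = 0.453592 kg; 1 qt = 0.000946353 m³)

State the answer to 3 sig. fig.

0.423 lb/qt × 0.453592 kg/lb ÷ 0.000946353 m³/qt = 202.746 kg/m³
202.746 kg/m³  = 202.746 kg/m³

203 kg/m³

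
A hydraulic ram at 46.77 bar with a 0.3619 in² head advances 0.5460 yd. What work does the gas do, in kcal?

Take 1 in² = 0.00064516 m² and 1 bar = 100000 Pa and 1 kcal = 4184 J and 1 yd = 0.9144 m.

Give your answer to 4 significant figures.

0.1303 kcal

46.77 bar → 4.677×10⁶ Pa
0.3619 in² → 2.33483×10⁻⁴ m²
F = P × A = 4.677×10⁶ × 2.33483×10⁻⁴ = 1092 N
0.5460 yd → 0.499262 m
W = F × d = 1092 × 0.499262 = 545.194 J
In kcal: 545.194 / 4184 = 0.130304 kcal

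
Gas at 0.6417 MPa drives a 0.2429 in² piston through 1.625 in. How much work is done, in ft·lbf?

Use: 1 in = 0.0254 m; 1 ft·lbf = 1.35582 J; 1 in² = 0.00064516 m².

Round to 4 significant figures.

0.6417 MPa → 641700 Pa
0.2429 in² → 1.56709×10⁻⁴ m²
F = P × A = 641700 × 1.56709×10⁻⁴ = 100.56 N
1.625 in → 0.041275 m
W = F × d = 100.56 × 0.041275 = 4.15061 J
In ft·lbf: 4.15061 / 1.35582 = 3.06133 ft·lbf

3.061 ft·lbf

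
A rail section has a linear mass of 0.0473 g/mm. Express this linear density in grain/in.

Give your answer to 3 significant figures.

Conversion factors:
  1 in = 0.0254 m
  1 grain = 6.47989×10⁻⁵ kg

18.5 grain/in

0.0473 g/mm × 0.001 kg/g ÷ 0.001 m/mm = 0.0473 kg/m
0.0473 kg/m ÷ 6.47989×10⁻⁵ kg/grain × 0.0254 m/in = 18.5407 grain/in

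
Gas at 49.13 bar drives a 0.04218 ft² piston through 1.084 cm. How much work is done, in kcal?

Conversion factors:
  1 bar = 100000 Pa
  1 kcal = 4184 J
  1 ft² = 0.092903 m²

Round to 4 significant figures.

0.04988 kcal

49.13 bar → 4.913×10⁶ Pa
0.04218 ft² → 0.00391865 m²
F = P × A = 4.913×10⁶ × 0.00391865 = 19252.3 N
1.084 cm → 0.01084 m
W = F × d = 19252.3 × 0.01084 = 208.695 J
In kcal: 208.695 / 4184 = 0.0498793 kcal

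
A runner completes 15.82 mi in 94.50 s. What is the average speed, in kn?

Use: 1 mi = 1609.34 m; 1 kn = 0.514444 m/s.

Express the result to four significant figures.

523.7 kn

15.82 mi × 1609.34 = 25459.8 m
v = d / t = 25459.8 m / 94.5 s = 269.416 m/s
269.416 m/s ÷ (0.514444 m/s/kn) = 523.703 kn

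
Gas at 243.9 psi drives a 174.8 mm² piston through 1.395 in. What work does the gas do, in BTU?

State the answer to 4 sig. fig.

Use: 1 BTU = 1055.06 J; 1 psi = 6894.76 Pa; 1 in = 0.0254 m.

243.9 psi → 1.68163×10⁶ Pa
174.8 mm² → 1.748×10⁻⁴ m²
F = P × A = 1.68163×10⁶ × 1.748×10⁻⁴ = 293.949 N
1.395 in → 0.035433 m
W = F × d = 293.949 × 0.035433 = 10.4155 J
In BTU: 10.4155 / 1055.06 = 0.00987195 BTU

0.009872 BTU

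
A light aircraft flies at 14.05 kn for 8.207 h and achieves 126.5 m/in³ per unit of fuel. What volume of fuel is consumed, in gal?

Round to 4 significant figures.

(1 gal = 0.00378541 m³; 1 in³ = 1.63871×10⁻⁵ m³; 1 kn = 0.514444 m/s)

7.308 gal

14.05 kn → 7.22794 m/s
8.207 h → 29545.2 s
d = v × t = 7.22794 × 29545.2 = 213551 m
126.5 m/in³ → 7.71949×10⁶ m/m³
V = d / (distance per unit fuel) = 213551 / 7.71949×10⁶ = 0.0276639 m³
In gal: 0.0276639 / 0.00378541 = 7.30803 gal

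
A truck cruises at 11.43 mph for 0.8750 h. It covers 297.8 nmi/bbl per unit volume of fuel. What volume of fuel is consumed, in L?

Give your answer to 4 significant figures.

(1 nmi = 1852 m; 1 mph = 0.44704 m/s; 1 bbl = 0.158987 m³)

11.43 mph → 5.10967 m/s
0.8750 h → 3150 s
d = v × t = 5.10967 × 3150 = 16095.5 m
297.8 nmi/bbl → 3.469×10⁶ m/m³
V = d / (distance per unit fuel) = 16095.5 / 3.469×10⁶ = 0.00463981 m³
In L: 0.00463981 / 0.001 = 4.63981 L

4.640 L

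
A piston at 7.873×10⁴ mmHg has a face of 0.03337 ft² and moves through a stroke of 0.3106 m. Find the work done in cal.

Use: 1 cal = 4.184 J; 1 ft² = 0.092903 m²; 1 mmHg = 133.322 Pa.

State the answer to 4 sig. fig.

7.873×10⁴ mmHg → 1.04964×10⁷ Pa
0.03337 ft² → 0.00310017 m²
F = P × A = 1.04964×10⁷ × 0.00310017 = 32540.6 N
W = F × d = 32540.6 × 0.3106 = 10107.1 J
In cal: 10107.1 / 4.184 = 2415.65 cal

2416 cal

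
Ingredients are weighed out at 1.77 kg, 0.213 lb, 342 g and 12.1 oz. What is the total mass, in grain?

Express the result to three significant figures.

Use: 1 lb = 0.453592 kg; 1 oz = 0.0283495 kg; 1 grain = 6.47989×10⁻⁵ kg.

1.77 kg (already kg)
0.213 lb × 0.453592 = 0.0966151 kg
342 g × 0.001 = 0.342 kg
12.1 oz × 0.0283495 = 0.343029 kg
Combined: 1.77 + 0.0966151 + 0.342 + 0.343029 = 2.55164 kg
In grain: 2.55164 / 6.47989×10⁻⁵ = 39377.8 grain

3.94×10⁴ grain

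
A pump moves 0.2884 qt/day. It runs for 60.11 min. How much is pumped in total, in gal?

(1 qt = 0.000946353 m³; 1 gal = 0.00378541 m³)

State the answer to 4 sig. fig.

0.003010 gal

0.2884 qt/day → 3.15889×10⁻⁹ m³/s
60.11 min → 3606.6 s
V = Q × t = 3.15889×10⁻⁹ × 3606.6 = 1.13929×10⁻⁵ m³
In gal: 1.13929×10⁻⁵ / 0.00378541 = 0.00300969 gal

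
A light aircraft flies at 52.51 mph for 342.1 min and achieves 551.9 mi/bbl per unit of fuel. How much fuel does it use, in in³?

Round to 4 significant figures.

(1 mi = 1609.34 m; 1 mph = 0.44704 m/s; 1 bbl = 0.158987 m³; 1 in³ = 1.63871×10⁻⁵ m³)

52.51 mph → 23.4741 m/s
342.1 min → 20526 s
d = v × t = 23.4741 × 20526 = 481829 m
551.9 mi/bbl → 5.58659×10⁶ m/m³
V = d / (distance per unit fuel) = 481829 / 5.58659×10⁶ = 0.0862474 m³
In in³: 0.0862474 / 1.63871×10⁻⁵ = 5263.13 in³

5263 in³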